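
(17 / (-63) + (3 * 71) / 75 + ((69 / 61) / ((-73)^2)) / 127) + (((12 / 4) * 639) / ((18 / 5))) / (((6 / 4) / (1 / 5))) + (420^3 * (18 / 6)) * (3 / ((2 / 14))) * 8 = 37340352073.57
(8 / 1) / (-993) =-8 / 993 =-0.01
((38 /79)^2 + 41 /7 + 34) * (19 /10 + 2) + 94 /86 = 2957541809 /18785410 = 157.44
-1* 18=-18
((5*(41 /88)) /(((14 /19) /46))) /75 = 17917 /9240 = 1.94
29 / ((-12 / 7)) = -203 / 12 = -16.92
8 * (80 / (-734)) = -320 / 367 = -0.87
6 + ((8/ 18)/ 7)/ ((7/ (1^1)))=6.01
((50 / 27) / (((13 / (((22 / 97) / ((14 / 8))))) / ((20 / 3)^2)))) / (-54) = -880000 / 57913947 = -0.02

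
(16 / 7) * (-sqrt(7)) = -16 * sqrt(7) / 7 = -6.05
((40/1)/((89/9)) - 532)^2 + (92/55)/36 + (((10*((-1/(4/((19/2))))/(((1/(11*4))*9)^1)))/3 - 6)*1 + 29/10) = 6556397913181/23525370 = 278694.78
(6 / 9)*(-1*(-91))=182 / 3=60.67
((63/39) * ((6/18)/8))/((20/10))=0.03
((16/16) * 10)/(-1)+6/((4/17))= 31/2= 15.50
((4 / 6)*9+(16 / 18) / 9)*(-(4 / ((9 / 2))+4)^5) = -81468614656 / 4782969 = -17033.06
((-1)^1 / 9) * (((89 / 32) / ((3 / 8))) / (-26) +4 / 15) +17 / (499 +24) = 253847 / 7342920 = 0.03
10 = 10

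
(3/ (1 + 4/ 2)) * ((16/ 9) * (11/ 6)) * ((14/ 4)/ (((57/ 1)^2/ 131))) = 0.46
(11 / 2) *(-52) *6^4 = -370656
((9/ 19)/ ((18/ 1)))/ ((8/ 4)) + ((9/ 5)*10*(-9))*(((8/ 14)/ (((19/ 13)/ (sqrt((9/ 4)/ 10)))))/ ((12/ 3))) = 1/ 76 - 3159*sqrt(10)/ 1330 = -7.50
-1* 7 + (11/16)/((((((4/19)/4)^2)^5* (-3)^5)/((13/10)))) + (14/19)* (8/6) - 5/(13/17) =-216555391412368961/9603360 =-22549960785.85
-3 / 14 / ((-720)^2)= -1 / 2419200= -0.00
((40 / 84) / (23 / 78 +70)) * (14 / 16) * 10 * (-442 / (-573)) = 143650 / 3141759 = 0.05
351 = 351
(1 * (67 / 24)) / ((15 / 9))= 1.68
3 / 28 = 0.11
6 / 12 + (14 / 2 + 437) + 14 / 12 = 1337 / 3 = 445.67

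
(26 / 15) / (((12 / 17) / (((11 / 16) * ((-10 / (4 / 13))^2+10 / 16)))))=4110821 / 2304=1784.21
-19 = -19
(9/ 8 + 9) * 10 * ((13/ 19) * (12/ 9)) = 1755/ 19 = 92.37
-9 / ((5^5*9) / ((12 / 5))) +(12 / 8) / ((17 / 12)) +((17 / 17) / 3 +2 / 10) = 1268138 / 796875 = 1.59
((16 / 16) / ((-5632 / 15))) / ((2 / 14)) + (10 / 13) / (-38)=-54095 / 1391104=-0.04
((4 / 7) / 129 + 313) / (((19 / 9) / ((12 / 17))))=10175148 / 97223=104.66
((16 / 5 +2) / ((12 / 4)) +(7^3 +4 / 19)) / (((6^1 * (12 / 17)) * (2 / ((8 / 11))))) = 1671253 / 56430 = 29.62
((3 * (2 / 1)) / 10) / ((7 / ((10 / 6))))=1 / 7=0.14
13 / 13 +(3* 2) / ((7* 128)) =1.01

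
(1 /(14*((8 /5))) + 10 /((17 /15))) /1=16885 /1904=8.87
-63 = -63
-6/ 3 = -2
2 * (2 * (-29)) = -116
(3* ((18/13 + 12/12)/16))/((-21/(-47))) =1457/1456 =1.00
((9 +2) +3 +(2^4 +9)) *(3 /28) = 117 /28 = 4.18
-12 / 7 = -1.71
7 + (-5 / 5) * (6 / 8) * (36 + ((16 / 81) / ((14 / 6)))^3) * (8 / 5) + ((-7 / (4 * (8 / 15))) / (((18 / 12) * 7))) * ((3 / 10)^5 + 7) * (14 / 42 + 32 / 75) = -681676624102991 / 18003384000000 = -37.86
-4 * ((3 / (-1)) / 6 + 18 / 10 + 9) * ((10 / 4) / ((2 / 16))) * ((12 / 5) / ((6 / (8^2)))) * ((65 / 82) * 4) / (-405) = 2742272 / 16605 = 165.15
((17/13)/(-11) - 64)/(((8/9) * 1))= -82521/1144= -72.13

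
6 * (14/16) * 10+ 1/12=631/12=52.58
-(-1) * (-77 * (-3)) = 231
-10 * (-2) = 20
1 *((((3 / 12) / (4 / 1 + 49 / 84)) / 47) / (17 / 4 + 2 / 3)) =36 / 152515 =0.00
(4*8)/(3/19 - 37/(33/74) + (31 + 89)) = 20064/23317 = 0.86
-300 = -300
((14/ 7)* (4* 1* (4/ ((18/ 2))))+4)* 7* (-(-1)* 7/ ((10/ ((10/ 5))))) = 3332/ 45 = 74.04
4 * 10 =40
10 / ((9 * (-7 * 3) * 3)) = -10 / 567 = -0.02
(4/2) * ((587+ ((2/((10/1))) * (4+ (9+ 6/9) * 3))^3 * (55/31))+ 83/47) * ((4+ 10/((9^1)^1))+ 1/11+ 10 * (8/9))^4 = 59619579856950/688127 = 86640372.86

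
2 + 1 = 3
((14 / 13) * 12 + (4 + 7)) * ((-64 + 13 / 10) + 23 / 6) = -274613 / 195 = -1408.27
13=13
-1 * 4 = -4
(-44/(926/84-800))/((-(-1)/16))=29568/33137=0.89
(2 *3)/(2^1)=3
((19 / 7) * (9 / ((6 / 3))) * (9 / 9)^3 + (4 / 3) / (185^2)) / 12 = 17557481 / 17249400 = 1.02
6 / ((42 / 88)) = 88 / 7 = 12.57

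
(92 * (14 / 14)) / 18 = 46 / 9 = 5.11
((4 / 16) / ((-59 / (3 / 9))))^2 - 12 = -6015167 / 501264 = -12.00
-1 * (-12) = 12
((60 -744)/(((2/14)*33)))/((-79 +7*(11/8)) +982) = -1824/11473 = -0.16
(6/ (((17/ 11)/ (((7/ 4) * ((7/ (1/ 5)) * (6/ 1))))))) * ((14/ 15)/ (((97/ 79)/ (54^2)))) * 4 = 20859920928/ 1649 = 12650043.01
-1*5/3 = -5/3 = -1.67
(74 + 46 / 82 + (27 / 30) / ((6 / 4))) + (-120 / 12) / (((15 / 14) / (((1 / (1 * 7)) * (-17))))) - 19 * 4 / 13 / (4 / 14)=618542 / 7995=77.37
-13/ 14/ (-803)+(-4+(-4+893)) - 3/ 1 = 9915457/ 11242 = 882.00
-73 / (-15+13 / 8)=584 / 107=5.46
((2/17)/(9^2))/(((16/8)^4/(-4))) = -1/2754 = -0.00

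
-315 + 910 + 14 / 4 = 1197 / 2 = 598.50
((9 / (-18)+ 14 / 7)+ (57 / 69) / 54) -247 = -152446 / 621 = -245.48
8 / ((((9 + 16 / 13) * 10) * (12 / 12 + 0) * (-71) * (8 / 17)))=-221 / 94430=-0.00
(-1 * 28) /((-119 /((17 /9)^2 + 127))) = 42304 /1377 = 30.72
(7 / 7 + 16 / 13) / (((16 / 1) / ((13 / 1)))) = 29 / 16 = 1.81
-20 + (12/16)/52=-19.99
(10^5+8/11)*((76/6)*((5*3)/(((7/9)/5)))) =1343581200/11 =122143745.45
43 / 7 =6.14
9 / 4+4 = 25 / 4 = 6.25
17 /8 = 2.12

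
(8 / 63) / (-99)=-8 / 6237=-0.00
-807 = -807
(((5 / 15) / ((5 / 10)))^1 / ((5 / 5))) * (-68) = -136 / 3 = -45.33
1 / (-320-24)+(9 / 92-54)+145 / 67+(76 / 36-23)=-346512083 / 4770936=-72.63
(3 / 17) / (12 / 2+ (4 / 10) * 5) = 3 / 136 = 0.02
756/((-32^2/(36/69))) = -567/1472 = -0.39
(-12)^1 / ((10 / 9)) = -54 / 5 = -10.80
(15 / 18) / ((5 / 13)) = 13 / 6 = 2.17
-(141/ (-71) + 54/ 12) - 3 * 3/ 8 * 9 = -12.64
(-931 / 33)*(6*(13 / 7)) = -3458 / 11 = -314.36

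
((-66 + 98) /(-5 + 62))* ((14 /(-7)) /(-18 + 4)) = 32 /399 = 0.08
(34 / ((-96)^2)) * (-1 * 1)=-17 / 4608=-0.00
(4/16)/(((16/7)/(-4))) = -7/16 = -0.44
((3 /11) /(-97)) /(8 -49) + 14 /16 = 306253 /349976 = 0.88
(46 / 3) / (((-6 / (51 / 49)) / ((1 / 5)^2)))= -391 / 3675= -0.11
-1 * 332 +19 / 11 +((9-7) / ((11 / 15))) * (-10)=-3933 / 11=-357.55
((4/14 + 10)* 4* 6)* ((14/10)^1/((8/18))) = 3888/5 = 777.60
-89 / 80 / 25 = -89 / 2000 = -0.04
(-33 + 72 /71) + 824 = 56233 /71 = 792.01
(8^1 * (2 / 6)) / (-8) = -1 / 3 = -0.33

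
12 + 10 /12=77 /6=12.83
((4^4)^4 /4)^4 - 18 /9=1329227995784915872903807060280344574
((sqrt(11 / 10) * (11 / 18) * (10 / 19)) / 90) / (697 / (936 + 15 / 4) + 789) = 13783 * sqrt(110) / 30458236140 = 0.00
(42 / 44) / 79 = 21 / 1738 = 0.01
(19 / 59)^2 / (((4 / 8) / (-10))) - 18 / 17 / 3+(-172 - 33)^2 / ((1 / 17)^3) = 12218205513399 / 59177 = 206468822.57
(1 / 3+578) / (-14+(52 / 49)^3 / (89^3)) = -143898987823535 / 3483433289178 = -41.31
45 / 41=1.10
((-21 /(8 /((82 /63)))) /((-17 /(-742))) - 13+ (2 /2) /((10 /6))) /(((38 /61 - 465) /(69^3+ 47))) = 825516499082 /7223385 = 114283.88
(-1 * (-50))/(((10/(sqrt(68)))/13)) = 130 * sqrt(17) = 536.00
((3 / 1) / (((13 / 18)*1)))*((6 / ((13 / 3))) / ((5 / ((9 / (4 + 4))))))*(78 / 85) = 6561 / 5525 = 1.19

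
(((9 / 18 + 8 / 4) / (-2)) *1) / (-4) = 5 / 16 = 0.31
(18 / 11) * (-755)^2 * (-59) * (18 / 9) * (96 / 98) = -107820387.38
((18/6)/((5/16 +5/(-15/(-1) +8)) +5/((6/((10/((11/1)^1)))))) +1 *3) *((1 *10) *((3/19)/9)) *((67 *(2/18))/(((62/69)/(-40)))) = -1712297560/5525409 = -309.90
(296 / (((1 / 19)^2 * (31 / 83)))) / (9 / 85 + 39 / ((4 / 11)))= 3015476320 / 1131531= 2664.95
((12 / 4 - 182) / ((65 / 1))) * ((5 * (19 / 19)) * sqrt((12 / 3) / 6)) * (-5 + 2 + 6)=-179 * sqrt(6) / 13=-33.73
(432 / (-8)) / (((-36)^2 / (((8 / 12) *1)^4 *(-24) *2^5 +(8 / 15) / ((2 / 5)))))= 1015 / 162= 6.27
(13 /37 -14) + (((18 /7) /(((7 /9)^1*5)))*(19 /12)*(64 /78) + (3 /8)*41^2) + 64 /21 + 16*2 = 652.63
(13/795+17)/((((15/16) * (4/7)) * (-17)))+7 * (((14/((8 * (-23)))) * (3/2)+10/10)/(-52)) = -3855514537/1939672800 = -1.99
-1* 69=-69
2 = 2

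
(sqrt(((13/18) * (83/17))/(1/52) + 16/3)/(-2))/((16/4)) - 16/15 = -sqrt(490790)/408 - 16/15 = -2.78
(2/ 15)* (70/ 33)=28/ 99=0.28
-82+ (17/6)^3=-12799/216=-59.25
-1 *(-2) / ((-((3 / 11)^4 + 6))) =-29282 / 87927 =-0.33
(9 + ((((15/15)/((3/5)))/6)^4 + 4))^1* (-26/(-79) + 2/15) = 187047881/31099140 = 6.01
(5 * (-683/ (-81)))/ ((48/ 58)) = 99035/ 1944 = 50.94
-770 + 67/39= -29963/39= -768.28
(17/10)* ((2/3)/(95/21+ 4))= 119/895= 0.13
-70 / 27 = -2.59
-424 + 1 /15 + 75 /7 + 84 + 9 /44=-1520047 /4620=-329.01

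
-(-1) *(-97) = -97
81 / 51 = 27 / 17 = 1.59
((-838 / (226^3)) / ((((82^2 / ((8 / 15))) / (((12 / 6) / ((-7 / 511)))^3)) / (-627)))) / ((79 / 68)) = -9266117296304 / 958076393515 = -9.67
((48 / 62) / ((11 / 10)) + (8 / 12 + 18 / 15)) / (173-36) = 13148 / 700755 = 0.02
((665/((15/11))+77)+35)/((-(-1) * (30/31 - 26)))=-55769/2328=-23.96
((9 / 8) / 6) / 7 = 3 / 112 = 0.03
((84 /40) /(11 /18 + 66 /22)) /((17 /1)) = 189 /5525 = 0.03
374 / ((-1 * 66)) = -17 / 3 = -5.67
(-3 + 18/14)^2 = 144/49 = 2.94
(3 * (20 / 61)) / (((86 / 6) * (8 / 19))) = 855 / 5246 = 0.16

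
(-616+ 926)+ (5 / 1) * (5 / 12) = 312.08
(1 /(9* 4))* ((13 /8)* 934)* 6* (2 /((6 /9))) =6071 /8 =758.88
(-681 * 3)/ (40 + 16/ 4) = -2043/ 44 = -46.43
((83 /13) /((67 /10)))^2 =688900 /758641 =0.91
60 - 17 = 43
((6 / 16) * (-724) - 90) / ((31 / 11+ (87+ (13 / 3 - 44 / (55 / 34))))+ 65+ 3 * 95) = -119295 / 137594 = -0.87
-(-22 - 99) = 121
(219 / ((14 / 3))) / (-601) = -657 / 8414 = -0.08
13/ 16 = 0.81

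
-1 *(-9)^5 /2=59049 /2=29524.50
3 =3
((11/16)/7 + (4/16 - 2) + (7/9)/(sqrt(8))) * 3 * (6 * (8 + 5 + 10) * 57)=-2182815/56 + 9177 * sqrt(2)/2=-32489.72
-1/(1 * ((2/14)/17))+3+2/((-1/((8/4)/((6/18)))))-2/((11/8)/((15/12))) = -1428/11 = -129.82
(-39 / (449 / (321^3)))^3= -2146540627270191190986027639 / 90518849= -23713741955227371384.12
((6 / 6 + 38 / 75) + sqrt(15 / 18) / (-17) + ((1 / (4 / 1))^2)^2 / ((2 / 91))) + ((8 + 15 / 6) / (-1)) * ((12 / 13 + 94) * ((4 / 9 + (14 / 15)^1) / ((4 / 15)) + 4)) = -4560023147 / 499200- sqrt(30) / 102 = -9134.72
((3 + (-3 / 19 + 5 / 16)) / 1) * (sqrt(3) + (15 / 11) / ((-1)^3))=-14385 / 3344 + 959 * sqrt(3) / 304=1.16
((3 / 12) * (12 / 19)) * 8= 24 / 19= 1.26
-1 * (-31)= 31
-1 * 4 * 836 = -3344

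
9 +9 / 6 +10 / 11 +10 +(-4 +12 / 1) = 647 / 22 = 29.41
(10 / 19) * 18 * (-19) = -180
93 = 93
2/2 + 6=7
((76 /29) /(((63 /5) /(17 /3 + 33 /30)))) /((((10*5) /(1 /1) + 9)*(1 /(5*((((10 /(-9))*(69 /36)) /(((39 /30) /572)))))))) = -4807000 /43011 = -111.76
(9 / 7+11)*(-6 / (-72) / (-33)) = -0.03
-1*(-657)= 657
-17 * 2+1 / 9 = -305 / 9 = -33.89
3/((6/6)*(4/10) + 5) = 5/9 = 0.56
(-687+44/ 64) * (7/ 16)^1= -76867/ 256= -300.26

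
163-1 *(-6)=169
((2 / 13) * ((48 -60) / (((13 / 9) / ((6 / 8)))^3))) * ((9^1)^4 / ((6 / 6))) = -387420489 / 228488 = -1695.58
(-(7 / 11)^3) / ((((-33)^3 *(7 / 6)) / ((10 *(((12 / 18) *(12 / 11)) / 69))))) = 7840 / 12101533191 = 0.00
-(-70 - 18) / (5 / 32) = 2816 / 5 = 563.20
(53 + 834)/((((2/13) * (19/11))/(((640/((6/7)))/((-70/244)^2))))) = 30282128.43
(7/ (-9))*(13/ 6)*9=-91/ 6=-15.17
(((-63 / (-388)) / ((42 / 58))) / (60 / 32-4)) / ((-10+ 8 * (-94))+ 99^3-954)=-58 / 532397789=-0.00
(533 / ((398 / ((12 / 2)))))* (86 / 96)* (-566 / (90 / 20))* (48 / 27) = -25944308 / 16119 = -1609.55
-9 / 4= -2.25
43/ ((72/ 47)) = 2021/ 72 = 28.07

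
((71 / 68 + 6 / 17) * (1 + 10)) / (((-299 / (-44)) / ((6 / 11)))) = 6270 / 5083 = 1.23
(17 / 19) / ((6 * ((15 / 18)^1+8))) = 17 / 1007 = 0.02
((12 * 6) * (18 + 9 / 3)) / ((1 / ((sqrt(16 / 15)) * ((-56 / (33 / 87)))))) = -230547.01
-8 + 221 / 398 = -2963 / 398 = -7.44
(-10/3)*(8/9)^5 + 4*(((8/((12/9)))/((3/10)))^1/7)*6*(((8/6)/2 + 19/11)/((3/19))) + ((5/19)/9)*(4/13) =3496556502380/3369158793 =1037.81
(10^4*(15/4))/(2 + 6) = 9375/2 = 4687.50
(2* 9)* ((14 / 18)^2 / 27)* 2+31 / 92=25565 / 22356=1.14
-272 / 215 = -1.27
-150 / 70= -15 / 7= -2.14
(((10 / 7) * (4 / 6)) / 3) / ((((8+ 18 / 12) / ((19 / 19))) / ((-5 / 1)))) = -200 / 1197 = -0.17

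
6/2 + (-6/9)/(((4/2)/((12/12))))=8/3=2.67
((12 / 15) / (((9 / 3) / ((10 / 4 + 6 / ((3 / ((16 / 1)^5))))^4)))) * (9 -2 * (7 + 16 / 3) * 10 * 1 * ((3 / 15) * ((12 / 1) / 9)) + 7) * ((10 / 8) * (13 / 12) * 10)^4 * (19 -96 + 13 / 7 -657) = 43693212779870217741099644393369140625 / 6912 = 6321356015606223631524833000000000.00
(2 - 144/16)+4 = -3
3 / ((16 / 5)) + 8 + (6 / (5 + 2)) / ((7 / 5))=7487 / 784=9.55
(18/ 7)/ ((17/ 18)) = 324/ 119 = 2.72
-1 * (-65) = 65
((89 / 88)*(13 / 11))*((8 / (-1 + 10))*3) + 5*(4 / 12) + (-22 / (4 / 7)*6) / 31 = -29231 / 11253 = -2.60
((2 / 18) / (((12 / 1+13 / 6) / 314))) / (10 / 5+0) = 314 / 255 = 1.23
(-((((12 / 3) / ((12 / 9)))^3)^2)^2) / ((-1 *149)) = 3566.72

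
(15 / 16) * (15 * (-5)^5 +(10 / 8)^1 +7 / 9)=-8437135 / 192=-43943.41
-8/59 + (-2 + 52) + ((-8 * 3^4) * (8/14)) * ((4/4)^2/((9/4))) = -47374/413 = -114.71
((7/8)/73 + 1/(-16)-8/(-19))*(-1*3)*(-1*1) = 24669/22192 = 1.11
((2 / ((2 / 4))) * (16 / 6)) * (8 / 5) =256 / 15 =17.07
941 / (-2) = -941 / 2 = -470.50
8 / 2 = 4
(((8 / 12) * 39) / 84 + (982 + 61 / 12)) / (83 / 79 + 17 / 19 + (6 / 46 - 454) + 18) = -954457381 / 419450220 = -2.28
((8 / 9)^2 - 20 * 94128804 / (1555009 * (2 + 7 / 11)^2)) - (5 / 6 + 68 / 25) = -176.95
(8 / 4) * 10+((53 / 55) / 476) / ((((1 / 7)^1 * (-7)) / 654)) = 244469 / 13090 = 18.68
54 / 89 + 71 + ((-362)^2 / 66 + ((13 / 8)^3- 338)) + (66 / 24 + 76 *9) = 3624268013 / 1503744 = 2410.16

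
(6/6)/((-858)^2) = 1/736164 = 0.00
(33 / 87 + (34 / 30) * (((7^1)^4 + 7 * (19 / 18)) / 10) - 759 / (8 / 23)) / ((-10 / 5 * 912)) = 298917289 / 285638400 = 1.05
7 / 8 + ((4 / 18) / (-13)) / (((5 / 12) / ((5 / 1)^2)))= -47 / 312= -0.15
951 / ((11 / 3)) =2853 / 11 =259.36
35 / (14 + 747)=35 / 761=0.05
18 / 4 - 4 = 0.50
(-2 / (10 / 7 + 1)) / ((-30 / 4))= 28 / 255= 0.11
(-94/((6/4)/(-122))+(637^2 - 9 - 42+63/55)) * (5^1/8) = 68205139/264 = 258352.80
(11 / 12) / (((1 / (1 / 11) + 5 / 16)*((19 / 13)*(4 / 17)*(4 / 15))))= 12155 / 13756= 0.88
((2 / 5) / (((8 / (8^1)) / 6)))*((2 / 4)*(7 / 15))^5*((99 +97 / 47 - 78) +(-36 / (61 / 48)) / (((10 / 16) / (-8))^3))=89491193403857 / 907136718750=98.65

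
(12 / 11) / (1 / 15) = 180 / 11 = 16.36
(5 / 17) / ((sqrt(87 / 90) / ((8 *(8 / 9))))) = 320 *sqrt(870) / 4437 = 2.13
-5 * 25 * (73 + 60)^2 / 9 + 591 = -2205806 / 9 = -245089.56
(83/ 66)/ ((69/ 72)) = 1.31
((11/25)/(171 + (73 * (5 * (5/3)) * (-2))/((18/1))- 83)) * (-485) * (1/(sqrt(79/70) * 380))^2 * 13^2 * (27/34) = -920188269/106854989200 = -0.01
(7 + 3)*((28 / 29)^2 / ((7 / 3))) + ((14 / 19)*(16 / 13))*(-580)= -108432800 / 207727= -522.00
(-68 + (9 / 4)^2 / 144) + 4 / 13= -225163 / 3328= -67.66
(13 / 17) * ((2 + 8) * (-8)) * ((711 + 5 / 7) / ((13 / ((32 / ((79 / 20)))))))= -27133.11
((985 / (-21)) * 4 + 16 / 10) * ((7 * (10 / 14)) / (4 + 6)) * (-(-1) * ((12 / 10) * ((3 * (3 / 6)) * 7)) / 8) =-14649 / 100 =-146.49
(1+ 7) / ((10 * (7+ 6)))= 4 / 65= 0.06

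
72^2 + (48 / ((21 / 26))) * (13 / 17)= 622304 / 119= 5229.45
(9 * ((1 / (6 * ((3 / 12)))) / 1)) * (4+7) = 66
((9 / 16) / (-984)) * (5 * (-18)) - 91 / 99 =-225419 / 259776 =-0.87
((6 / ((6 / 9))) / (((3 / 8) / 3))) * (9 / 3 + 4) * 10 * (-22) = -110880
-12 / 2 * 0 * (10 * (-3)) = 0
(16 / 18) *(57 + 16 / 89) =40712 / 801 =50.83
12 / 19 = 0.63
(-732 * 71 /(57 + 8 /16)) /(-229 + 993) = -25986 /21965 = -1.18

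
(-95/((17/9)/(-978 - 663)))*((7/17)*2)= 19642770/289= 67968.06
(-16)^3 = -4096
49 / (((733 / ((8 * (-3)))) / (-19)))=22344 / 733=30.48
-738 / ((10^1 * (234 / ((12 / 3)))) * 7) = -0.18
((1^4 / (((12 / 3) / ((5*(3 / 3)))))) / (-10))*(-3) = 3 / 8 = 0.38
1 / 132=0.01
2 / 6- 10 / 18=-2 / 9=-0.22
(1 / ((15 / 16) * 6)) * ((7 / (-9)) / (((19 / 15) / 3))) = -56 / 171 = -0.33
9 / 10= 0.90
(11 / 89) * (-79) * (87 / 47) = -75603 / 4183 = -18.07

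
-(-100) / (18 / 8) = 400 / 9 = 44.44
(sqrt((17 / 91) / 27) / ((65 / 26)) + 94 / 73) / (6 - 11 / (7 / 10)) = -329 / 2482 - sqrt(4641) / 19890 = -0.14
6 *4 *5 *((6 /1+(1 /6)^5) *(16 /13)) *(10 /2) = 358900 /81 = 4430.86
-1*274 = -274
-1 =-1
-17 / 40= -0.42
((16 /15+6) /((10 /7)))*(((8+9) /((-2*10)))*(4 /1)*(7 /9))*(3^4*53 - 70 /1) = -186441227 /3375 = -55241.85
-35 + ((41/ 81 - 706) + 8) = -59332/ 81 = -732.49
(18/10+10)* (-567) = -33453/5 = -6690.60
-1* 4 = -4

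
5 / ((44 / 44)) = 5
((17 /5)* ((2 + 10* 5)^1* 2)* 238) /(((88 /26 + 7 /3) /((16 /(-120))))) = -10940384 /5575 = -1962.40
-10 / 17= -0.59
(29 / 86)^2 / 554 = 841 / 4097384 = 0.00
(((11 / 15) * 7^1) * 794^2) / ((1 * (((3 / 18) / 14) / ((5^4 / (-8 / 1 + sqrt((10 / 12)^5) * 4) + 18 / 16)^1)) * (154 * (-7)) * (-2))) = -3024231280101 / 279790- 17731012500 * sqrt(30) / 27979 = -14279991.53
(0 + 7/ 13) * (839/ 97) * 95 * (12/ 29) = 6695220/ 36569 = 183.08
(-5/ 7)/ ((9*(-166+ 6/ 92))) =230/ 480879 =0.00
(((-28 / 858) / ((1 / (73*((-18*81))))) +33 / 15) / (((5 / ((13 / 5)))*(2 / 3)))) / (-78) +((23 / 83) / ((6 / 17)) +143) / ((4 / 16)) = 9620741783 / 17803500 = 540.38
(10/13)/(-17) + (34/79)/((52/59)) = 15471/34918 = 0.44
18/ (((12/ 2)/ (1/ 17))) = 3/ 17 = 0.18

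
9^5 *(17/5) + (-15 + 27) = 1003893/5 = 200778.60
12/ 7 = 1.71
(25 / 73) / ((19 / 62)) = 1550 / 1387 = 1.12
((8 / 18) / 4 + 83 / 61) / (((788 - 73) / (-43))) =-34744 / 392535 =-0.09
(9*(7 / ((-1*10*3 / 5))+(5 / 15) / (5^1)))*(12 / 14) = -297 / 35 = -8.49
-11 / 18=-0.61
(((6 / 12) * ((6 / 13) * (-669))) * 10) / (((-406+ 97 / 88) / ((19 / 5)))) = 745712 / 51467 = 14.49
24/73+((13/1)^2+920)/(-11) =-98.67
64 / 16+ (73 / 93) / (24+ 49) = 373 / 93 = 4.01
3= 3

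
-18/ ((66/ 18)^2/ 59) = -9558/ 121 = -78.99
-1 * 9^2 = -81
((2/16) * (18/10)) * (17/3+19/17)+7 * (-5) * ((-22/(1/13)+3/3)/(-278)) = -1623609/47260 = -34.35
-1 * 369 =-369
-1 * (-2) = 2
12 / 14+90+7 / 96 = 61105 / 672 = 90.93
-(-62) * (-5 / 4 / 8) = -155 / 16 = -9.69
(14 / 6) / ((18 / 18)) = 7 / 3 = 2.33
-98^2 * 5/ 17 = -48020/ 17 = -2824.71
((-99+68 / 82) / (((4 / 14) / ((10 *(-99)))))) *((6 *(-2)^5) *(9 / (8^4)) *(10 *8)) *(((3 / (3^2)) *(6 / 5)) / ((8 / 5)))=-1882794375 / 656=-2870113.38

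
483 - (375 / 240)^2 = 123023 / 256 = 480.56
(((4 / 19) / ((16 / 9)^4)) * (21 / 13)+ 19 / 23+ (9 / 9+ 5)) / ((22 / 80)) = 3192620495 / 127981568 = 24.95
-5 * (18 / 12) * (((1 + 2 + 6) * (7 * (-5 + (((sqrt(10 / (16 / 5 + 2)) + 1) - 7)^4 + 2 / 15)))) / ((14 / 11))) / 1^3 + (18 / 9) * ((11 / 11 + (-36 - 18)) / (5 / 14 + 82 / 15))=-262466015703 / 413374 + 21963150 * sqrt(13) / 169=-166360.43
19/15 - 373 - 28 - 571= -14561/15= -970.73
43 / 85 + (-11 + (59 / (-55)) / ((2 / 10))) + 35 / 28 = -54633 / 3740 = -14.61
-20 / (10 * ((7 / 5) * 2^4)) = -5 / 56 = -0.09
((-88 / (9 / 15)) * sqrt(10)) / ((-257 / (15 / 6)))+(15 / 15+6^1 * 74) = 1100 * sqrt(10) / 771+445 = 449.51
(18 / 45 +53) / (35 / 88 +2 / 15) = 70488 / 701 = 100.55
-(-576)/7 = 82.29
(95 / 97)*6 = 570 / 97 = 5.88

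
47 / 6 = 7.83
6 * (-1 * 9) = -54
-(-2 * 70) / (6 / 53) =3710 / 3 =1236.67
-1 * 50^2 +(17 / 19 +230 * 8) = -12523 / 19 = -659.11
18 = 18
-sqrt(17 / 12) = -sqrt(51) / 6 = -1.19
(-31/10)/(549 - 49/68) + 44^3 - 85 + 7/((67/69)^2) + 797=71885435370059/836816935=85903.42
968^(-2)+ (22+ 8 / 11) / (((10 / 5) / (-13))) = -138423999 / 937024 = -147.73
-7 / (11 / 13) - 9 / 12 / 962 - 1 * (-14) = 242391 / 42328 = 5.73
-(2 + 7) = -9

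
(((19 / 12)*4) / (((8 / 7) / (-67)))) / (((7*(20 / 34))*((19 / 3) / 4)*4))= -14.24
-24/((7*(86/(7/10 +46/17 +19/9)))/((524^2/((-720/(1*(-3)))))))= -251.63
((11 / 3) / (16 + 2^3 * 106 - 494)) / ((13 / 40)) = 44 / 1443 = 0.03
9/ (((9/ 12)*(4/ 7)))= 21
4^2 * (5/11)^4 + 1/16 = 174641/234256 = 0.75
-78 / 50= -39 / 25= -1.56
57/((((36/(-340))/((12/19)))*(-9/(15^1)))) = 1700/3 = 566.67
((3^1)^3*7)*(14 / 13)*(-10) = -26460 / 13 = -2035.38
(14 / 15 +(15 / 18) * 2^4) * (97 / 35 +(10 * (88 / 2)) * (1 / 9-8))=-233800778 / 4725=-49481.65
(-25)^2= 625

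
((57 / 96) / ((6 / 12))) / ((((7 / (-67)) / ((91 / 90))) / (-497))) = 8224853 / 1440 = 5711.70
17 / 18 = 0.94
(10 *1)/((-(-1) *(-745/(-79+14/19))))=2974/2831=1.05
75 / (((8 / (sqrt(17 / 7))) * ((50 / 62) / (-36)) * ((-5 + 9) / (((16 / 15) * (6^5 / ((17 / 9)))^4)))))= -49950402854544726.89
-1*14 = -14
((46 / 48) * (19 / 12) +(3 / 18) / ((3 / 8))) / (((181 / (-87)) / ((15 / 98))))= -81925 / 567616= -0.14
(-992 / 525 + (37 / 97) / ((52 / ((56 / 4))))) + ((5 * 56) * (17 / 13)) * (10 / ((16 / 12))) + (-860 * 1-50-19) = 1815.37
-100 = -100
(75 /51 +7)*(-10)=-1440 /17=-84.71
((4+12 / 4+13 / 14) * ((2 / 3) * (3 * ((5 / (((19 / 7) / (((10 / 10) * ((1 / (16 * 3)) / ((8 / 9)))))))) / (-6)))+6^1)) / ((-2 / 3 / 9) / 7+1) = 43627329 / 909568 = 47.96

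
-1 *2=-2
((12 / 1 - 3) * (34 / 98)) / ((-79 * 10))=-153 / 38710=-0.00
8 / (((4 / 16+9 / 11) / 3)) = 1056 / 47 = 22.47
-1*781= -781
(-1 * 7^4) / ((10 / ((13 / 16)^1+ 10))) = -415373 / 160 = -2596.08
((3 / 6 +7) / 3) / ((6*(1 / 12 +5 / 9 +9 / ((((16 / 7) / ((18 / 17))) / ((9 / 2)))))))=1020 / 47491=0.02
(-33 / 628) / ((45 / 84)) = -77 / 785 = -0.10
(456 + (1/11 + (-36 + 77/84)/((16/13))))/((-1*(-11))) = 903061/23232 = 38.87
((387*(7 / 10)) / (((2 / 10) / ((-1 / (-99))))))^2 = 90601 / 484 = 187.19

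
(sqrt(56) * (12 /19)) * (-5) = -120 * sqrt(14) /19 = -23.63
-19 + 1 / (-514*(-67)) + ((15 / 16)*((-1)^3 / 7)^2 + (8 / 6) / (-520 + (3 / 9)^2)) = -1199088120765 / 63165077584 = -18.98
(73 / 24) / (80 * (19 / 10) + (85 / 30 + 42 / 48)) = 73 / 3737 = 0.02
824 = 824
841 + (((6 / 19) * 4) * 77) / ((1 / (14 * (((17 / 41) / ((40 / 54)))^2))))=1012188652 / 798475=1267.65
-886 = -886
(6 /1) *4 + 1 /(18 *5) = 2161 /90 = 24.01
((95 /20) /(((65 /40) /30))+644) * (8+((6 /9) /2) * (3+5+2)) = 323408 /39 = 8292.51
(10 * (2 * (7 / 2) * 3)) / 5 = 42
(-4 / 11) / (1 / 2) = -8 / 11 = -0.73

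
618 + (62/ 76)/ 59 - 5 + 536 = 1149.01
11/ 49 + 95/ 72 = 5447/ 3528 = 1.54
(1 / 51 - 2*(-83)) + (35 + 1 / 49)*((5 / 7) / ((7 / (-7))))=2466601 / 17493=141.01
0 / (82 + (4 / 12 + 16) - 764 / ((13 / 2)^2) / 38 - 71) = 0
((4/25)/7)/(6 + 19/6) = 24/9625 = 0.00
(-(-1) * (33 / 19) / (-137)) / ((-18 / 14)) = 77 / 7809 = 0.01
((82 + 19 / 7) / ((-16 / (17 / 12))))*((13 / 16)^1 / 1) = -131053 / 21504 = -6.09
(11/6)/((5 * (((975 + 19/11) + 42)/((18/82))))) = 363/4594460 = 0.00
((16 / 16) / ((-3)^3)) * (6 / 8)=-1 / 36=-0.03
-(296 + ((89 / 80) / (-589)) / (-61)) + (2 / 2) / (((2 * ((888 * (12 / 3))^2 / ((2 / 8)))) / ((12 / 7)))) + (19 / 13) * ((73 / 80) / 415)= -16890648324781723129 / 57063614661580800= -296.00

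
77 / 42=11 / 6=1.83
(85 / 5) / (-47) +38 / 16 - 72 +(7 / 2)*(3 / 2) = -64.74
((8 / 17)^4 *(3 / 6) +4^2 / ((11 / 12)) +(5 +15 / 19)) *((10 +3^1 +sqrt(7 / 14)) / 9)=203086525 *sqrt(2) / 157103001 +5280249650 / 157103001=35.44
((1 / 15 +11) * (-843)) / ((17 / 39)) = -1819194 / 85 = -21402.28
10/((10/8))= 8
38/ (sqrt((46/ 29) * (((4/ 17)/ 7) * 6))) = 19 * sqrt(238119)/ 138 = 67.18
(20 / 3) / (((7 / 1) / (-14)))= -40 / 3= -13.33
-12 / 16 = -3 / 4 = -0.75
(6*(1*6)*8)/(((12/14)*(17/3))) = 1008/17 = 59.29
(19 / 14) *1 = 19 / 14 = 1.36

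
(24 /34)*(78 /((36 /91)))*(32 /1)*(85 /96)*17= 201110 /3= 67036.67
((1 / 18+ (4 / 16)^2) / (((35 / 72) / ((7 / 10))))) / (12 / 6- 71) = -17 / 6900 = -0.00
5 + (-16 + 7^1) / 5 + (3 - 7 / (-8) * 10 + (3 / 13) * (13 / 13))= 15.18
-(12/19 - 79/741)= -389/741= -0.52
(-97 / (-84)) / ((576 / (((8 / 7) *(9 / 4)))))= 97 / 18816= 0.01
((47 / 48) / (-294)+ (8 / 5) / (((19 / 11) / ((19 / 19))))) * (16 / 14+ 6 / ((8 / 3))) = 1237391 / 395136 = 3.13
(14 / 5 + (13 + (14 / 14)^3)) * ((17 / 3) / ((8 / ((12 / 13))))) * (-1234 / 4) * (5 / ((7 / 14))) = -440538 / 13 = -33887.54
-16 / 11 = -1.45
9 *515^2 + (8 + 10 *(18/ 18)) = 2387043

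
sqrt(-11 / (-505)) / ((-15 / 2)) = -2 * sqrt(5555) / 7575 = -0.02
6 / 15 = 2 / 5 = 0.40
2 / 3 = 0.67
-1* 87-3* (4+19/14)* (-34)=3216/7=459.43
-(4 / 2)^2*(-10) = 40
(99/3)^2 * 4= 4356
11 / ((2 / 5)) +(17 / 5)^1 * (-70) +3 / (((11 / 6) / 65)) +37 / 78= -44471 / 429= -103.66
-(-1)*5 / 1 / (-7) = -5 / 7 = -0.71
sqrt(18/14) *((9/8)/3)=9 *sqrt(7)/56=0.43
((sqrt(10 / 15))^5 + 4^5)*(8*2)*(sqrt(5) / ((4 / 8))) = 128*sqrt(5)*(sqrt(6) + 6912) / 27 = 73297.44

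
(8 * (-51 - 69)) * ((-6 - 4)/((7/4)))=38400/7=5485.71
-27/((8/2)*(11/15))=-405/44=-9.20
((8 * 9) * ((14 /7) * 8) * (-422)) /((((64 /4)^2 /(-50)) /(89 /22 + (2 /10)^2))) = 4267053 /11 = 387913.91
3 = 3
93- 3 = 90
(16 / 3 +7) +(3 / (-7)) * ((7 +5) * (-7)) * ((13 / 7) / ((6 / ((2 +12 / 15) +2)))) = 6911 / 105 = 65.82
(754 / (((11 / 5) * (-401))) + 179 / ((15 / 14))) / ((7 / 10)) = 21994832 / 92631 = 237.45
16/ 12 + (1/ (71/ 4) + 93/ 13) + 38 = 128879/ 2769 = 46.54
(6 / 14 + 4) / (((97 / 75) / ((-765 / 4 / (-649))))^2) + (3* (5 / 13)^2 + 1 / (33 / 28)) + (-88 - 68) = -34763618355895915 / 225039546587856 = -154.48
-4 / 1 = -4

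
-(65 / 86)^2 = -4225 / 7396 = -0.57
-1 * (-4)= 4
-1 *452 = -452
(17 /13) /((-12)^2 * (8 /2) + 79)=0.00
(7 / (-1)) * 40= -280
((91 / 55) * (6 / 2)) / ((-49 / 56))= -312 / 55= -5.67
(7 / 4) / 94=7 / 376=0.02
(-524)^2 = 274576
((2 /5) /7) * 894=1788 /35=51.09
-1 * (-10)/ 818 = 5/ 409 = 0.01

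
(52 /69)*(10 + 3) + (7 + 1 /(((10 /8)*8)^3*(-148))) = 171531931 /10212000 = 16.80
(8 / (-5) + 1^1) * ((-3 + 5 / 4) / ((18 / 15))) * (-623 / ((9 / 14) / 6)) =-30527 / 6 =-5087.83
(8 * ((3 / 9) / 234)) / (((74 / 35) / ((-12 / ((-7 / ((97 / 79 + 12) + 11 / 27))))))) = 1163360 / 9233757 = 0.13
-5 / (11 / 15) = -75 / 11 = -6.82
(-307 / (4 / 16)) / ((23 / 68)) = -3630.61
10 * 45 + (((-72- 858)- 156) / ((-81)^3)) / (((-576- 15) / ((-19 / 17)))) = 800908165928 / 1779795909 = 450.00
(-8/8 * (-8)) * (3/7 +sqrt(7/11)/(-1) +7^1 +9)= 920/7 - 8 * sqrt(77)/11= 125.05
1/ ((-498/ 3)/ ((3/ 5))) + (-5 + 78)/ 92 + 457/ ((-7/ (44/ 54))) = -378162047/ 7216020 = -52.41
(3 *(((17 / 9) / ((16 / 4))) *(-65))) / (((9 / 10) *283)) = -5525 / 15282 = -0.36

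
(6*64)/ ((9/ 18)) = 768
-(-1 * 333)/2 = 333/2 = 166.50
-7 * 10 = -70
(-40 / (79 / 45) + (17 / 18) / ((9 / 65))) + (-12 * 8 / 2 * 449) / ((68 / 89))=-6140523721 / 217566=-28223.73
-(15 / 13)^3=-3375 / 2197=-1.54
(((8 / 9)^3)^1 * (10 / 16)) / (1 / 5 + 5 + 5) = 0.04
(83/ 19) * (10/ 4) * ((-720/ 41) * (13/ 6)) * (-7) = 2265900/ 779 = 2908.73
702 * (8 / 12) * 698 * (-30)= -9799920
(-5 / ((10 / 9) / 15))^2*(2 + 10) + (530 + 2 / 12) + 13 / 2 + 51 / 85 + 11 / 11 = 828199 / 15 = 55213.27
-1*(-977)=977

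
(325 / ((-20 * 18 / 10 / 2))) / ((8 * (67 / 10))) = -1625 / 4824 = -0.34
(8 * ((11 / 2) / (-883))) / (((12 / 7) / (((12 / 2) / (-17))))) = 154 / 15011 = 0.01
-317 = -317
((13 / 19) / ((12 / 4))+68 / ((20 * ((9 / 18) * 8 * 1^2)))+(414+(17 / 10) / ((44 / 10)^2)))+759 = 323928883 / 275880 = 1174.17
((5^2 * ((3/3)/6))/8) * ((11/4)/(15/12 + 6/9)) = 275/368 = 0.75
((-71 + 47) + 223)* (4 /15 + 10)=30646 /15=2043.07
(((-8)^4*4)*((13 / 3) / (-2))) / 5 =-106496 / 15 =-7099.73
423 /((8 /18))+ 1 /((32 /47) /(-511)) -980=-24921 /32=-778.78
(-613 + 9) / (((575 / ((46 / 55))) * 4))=-302 / 1375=-0.22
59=59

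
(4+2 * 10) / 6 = 4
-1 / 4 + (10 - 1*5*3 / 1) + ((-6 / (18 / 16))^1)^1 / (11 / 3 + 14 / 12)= -737 / 116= -6.35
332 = 332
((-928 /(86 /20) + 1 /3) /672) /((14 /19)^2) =-1433531 /2427264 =-0.59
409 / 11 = 37.18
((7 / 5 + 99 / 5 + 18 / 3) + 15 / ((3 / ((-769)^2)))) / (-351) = -14784161 / 1755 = -8424.02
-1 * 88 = -88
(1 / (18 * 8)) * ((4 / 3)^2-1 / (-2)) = 41 / 2592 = 0.02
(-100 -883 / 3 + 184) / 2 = -631 / 6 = -105.17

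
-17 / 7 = -2.43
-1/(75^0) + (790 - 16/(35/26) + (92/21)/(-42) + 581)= 2994412/2205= 1358.01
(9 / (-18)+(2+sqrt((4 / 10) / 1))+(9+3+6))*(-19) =-382.52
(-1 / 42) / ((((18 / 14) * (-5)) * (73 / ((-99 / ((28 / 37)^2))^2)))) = 680320443 / 448698880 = 1.52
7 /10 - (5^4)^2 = -3906243 /10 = -390624.30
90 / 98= 45 / 49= 0.92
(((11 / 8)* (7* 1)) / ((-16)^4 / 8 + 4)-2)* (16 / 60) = -131059 / 245880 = -0.53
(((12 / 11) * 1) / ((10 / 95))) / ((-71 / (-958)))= 139.84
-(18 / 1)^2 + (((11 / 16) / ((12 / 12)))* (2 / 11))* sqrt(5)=-324 + sqrt(5) / 8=-323.72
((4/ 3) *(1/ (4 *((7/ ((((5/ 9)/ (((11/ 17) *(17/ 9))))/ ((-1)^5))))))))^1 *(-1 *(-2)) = -10/ 231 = -0.04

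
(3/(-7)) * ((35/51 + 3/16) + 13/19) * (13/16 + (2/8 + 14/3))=-6642625/1736448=-3.83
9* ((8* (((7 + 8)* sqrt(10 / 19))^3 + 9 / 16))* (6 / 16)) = 34809.41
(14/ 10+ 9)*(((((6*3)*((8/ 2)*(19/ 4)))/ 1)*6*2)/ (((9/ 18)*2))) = 213408/ 5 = 42681.60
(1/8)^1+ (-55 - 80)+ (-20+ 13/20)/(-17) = -90941/680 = -133.74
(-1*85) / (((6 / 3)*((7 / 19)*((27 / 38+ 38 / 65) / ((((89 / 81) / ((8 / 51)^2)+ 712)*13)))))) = -11300637586225 / 12898368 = -876129.26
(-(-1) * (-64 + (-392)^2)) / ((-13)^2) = 908.88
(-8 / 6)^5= -1024 / 243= -4.21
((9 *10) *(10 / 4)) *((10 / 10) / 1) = 225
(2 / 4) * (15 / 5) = 3 / 2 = 1.50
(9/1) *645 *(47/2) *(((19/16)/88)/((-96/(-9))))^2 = 886440915/4060086272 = 0.22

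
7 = 7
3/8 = 0.38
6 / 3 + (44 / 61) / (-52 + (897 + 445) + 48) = 81640 / 40809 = 2.00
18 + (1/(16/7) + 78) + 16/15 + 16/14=165727/1680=98.65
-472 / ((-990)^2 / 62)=-7316 / 245025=-0.03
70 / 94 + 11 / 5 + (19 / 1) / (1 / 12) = 54272 / 235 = 230.94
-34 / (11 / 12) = -408 / 11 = -37.09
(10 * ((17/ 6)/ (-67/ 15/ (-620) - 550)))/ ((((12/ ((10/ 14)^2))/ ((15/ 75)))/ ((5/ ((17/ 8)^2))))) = -6200000/ 12782217567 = -0.00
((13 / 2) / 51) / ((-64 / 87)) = -377 / 2176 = -0.17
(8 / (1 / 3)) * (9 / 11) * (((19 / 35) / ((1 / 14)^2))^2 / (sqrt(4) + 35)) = 61133184 / 10175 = 6008.18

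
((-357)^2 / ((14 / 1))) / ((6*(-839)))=-6069 / 3356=-1.81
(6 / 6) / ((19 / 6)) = 6 / 19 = 0.32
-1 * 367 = -367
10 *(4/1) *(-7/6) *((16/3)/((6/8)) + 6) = -16520/27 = -611.85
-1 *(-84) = 84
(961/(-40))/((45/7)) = -6727/1800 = -3.74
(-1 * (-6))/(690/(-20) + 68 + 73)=4/71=0.06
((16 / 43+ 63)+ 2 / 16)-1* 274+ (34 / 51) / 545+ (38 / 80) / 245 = -7251600439 / 34449450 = -210.50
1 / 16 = 0.06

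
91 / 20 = 4.55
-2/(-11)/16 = 1/88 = 0.01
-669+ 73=-596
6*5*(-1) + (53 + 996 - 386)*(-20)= -13290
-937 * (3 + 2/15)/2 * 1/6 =-44039/180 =-244.66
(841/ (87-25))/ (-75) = -841/ 4650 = -0.18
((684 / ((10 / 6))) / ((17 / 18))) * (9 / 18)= 18468 / 85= 217.27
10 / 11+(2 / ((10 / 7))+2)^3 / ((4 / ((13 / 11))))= 68869 / 5500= 12.52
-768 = -768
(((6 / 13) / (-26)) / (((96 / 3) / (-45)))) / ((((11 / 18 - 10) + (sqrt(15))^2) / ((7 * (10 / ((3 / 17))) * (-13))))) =-240975 / 10504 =-22.94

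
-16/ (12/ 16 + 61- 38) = -64/ 95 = -0.67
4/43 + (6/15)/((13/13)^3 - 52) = 934/10965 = 0.09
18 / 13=1.38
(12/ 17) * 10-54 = -798/ 17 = -46.94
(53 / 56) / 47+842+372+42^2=2978.02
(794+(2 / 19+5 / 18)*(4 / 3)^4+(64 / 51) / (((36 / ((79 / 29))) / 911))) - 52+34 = 5897937544 / 6828543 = 863.72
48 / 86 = 24 / 43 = 0.56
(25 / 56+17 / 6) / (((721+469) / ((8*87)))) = 15979 / 8330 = 1.92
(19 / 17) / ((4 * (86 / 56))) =133 / 731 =0.18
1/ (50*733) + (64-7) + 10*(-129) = -45189449/ 36650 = -1233.00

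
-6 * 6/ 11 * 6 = -216/ 11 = -19.64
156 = 156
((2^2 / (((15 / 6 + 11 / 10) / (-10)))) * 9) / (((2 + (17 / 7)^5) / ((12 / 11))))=-20168400 / 15988181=-1.26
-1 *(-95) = 95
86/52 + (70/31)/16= 5787/3224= 1.79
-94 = -94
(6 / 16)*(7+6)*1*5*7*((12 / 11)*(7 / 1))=28665 / 22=1302.95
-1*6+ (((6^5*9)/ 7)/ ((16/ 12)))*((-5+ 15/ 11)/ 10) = -210414/ 77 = -2732.65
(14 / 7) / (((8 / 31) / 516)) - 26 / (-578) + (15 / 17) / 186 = 3999.05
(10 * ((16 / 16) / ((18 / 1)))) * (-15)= -25 / 3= -8.33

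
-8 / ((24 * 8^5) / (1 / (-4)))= 0.00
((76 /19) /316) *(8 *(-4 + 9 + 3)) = 0.81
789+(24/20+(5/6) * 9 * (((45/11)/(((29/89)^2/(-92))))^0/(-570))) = 300271/380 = 790.19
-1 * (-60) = 60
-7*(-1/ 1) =7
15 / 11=1.36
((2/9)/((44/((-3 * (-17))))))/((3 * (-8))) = -17/1584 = -0.01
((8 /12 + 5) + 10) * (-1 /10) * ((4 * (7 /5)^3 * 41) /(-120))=660961 /112500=5.88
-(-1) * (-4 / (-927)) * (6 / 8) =1 / 309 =0.00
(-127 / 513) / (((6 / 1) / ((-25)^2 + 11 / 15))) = -31369 / 1215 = -25.82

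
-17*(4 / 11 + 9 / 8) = -2227 / 88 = -25.31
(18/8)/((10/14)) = 63/20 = 3.15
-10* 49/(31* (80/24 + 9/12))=-120/31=-3.87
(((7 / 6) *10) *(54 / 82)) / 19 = 315 / 779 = 0.40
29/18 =1.61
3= 3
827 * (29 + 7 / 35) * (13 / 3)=1569646 / 15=104643.07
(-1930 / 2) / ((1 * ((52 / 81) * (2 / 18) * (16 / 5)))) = -4227.67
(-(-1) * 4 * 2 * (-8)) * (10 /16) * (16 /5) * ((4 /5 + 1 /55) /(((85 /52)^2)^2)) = -8422981632 /574206875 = -14.67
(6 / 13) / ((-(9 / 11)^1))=-22 / 39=-0.56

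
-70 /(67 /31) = -2170 /67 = -32.39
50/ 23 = 2.17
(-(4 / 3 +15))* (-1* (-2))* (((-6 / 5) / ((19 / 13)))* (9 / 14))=1638 / 95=17.24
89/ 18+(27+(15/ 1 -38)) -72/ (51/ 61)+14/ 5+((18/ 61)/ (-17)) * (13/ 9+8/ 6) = -6945751/ 93330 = -74.42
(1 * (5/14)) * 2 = 5/7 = 0.71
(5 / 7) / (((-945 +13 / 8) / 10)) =-400 / 52829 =-0.01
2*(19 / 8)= 19 / 4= 4.75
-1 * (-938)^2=-879844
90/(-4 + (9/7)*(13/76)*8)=-5985/149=-40.17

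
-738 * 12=-8856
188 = 188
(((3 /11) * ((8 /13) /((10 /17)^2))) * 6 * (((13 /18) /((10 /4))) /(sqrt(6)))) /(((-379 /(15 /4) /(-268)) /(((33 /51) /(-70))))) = -1139 * sqrt(6) /331625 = -0.01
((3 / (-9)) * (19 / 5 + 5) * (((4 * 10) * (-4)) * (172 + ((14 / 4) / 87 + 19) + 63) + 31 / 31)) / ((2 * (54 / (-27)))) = -38897683 / 1305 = -29806.65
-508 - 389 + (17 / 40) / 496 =-17796463 / 19840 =-897.00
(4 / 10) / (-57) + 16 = 15.99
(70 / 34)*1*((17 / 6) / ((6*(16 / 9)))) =35 / 64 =0.55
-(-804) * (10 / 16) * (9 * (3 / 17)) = 27135 / 34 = 798.09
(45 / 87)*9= 135 / 29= 4.66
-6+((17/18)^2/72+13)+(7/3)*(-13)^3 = -119423519/23328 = -5119.32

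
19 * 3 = 57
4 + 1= 5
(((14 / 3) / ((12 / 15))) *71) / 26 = 2485 / 156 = 15.93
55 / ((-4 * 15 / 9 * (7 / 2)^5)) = -264 / 16807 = -0.02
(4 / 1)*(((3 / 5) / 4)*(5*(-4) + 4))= -48 / 5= -9.60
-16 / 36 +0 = -4 / 9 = -0.44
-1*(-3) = 3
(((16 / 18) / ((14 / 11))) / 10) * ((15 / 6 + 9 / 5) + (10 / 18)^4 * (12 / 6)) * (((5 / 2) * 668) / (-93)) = -154634986 / 27457785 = -5.63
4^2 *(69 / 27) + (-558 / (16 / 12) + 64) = -5645 / 18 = -313.61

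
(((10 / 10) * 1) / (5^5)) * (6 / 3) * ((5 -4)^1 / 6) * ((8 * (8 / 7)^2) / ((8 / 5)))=64 / 91875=0.00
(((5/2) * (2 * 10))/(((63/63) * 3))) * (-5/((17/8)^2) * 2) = -32000/867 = -36.91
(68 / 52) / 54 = 17 / 702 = 0.02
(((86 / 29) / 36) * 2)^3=79507 / 17779581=0.00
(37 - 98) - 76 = -137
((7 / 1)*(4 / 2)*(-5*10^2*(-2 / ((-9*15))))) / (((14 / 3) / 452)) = -90400 / 9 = -10044.44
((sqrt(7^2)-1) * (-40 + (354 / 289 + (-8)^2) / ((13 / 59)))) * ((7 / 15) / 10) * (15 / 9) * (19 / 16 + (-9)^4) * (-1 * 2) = -5438006035 / 3468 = -1568052.49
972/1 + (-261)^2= 69093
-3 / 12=-1 / 4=-0.25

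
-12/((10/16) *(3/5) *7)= -32/7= -4.57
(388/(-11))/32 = -97/88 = -1.10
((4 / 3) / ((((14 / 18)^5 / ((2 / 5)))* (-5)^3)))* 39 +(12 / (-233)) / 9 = -4334643604 / 7342558125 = -0.59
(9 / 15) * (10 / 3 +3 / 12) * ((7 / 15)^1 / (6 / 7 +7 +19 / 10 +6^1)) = 2107 / 33090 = 0.06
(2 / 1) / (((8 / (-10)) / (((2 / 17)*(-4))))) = 20 / 17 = 1.18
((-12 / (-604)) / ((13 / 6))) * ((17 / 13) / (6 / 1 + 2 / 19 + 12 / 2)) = 2907 / 2934685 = 0.00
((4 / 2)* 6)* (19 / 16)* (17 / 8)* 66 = 31977 / 16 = 1998.56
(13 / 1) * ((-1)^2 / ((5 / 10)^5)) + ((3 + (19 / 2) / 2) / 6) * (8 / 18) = 22495 / 54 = 416.57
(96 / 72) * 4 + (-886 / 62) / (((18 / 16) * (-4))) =2374 / 279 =8.51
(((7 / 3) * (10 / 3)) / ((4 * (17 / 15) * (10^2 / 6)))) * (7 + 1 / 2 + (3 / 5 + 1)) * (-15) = -14.05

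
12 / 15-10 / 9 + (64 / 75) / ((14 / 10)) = 94 / 315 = 0.30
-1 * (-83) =83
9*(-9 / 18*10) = -45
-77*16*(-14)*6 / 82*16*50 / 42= 985600 / 41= 24039.02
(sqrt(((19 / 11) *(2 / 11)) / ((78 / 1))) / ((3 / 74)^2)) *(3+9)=21904 *sqrt(741) / 1287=463.29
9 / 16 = 0.56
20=20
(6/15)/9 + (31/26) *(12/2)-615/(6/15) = -1790453/1170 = -1530.30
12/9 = 4/3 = 1.33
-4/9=-0.44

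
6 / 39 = 2 / 13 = 0.15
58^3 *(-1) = -195112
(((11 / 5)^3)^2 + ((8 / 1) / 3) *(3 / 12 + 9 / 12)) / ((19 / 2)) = 10879366 / 890625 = 12.22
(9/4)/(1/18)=81/2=40.50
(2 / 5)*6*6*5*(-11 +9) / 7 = -20.57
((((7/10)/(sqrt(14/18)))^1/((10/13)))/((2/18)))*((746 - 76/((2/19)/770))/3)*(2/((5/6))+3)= -9280543.39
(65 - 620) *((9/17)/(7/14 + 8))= -34.57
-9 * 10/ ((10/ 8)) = -72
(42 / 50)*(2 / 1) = 42 / 25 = 1.68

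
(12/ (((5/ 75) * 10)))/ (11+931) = 3/ 157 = 0.02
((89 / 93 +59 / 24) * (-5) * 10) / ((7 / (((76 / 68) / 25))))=-2299 / 2108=-1.09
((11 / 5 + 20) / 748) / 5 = 111 / 18700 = 0.01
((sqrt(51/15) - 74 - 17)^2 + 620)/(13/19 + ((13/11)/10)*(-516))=-9305098/63011 + 2926*sqrt(85)/4847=-142.11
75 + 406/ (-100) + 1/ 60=70.96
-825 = -825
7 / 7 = 1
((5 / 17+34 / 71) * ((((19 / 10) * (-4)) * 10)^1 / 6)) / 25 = -11818 / 30175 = -0.39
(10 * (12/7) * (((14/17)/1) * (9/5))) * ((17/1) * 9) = 3888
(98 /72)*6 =49 /6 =8.17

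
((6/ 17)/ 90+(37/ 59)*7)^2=19.31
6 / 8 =3 / 4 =0.75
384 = 384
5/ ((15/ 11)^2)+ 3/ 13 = 1708/ 585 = 2.92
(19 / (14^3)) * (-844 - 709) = -29507 / 2744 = -10.75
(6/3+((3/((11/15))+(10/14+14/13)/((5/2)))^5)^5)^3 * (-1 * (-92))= 127940243852127708017674400000000000000000000000000000.00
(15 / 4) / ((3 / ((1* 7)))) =35 / 4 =8.75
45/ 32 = 1.41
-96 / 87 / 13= -32 / 377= -0.08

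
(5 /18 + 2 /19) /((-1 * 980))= -131 /335160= -0.00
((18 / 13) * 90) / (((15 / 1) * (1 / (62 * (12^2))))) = 964224 / 13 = 74171.08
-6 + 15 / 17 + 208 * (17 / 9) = 59329 / 153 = 387.77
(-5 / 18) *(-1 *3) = 5 / 6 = 0.83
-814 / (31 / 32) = -26048 / 31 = -840.26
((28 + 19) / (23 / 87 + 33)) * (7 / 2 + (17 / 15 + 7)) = 475687 / 28940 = 16.44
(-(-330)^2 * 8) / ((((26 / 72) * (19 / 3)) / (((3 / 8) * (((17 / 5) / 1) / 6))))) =-19994040 / 247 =-80947.53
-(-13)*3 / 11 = 39 / 11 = 3.55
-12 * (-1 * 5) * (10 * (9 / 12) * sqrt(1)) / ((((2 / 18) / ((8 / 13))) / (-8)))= -259200 / 13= -19938.46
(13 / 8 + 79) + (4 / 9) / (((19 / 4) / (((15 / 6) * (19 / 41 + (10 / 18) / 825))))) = 1344870599 / 16658136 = 80.73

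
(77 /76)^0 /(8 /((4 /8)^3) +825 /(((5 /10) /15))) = 0.00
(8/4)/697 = 2/697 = 0.00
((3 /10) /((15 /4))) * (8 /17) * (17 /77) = 16 /1925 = 0.01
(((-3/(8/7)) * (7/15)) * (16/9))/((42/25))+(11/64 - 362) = -627479/1728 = -363.12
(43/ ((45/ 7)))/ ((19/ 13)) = 4.58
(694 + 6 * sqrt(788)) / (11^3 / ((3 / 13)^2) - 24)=108 * sqrt(197) / 224723 + 6246 / 224723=0.03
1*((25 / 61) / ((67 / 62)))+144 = 590078 / 4087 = 144.38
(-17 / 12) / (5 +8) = -17 / 156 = -0.11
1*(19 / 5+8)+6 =17.80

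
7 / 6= 1.17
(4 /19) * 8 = 32 /19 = 1.68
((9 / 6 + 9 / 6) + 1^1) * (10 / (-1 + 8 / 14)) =-280 / 3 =-93.33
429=429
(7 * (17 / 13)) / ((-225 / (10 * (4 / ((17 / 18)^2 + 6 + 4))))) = -34272 / 229385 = -0.15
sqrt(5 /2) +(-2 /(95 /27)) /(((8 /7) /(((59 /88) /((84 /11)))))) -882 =-10725651 /12160 +sqrt(10) /2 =-880.46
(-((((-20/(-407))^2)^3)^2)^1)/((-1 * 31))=4096000000000000/640463824709344578007208171901631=0.00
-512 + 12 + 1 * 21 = -479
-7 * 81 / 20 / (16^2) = -0.11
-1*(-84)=84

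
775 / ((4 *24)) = 775 / 96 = 8.07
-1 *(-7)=7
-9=-9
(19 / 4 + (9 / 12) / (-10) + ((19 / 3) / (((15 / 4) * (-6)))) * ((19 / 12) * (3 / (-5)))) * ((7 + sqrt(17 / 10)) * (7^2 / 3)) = 1307761 * sqrt(170) / 162000 + 9154327 / 16200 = 670.34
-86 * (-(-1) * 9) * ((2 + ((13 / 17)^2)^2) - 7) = 301120056 / 83521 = 3605.32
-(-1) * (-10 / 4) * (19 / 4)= -95 / 8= -11.88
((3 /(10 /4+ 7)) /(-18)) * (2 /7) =-2 /399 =-0.01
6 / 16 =3 / 8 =0.38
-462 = -462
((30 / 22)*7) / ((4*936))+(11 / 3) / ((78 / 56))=108521 / 41184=2.64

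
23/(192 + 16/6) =69/584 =0.12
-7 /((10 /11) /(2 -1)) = -77 /10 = -7.70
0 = 0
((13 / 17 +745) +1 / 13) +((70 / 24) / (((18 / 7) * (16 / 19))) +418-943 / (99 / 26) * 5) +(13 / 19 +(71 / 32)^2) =-86183418905 / 1277033472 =-67.49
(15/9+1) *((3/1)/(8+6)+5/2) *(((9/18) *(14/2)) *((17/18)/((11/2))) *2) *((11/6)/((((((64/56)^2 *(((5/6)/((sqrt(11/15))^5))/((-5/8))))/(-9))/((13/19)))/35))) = 9172163 *sqrt(165)/129600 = 909.09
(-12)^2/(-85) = -1.69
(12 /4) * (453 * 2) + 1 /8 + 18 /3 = 21793 /8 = 2724.12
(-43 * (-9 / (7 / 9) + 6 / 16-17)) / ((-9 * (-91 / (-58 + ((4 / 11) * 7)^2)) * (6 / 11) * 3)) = -70544983 / 1513512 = -46.61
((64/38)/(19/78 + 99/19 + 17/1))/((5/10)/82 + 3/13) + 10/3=184013266/50414655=3.65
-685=-685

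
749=749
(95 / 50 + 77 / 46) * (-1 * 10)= -822 / 23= -35.74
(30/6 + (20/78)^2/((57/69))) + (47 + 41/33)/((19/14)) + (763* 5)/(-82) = -153736133/26066898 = -5.90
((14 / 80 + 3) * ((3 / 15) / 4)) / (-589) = -127 / 471200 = -0.00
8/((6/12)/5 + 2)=3.81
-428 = -428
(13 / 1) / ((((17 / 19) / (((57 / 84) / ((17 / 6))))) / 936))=6588972 / 2023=3257.03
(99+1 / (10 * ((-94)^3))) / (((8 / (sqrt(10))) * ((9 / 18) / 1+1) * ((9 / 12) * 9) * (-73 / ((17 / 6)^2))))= -237638387951 * sqrt(10) / 1768047549120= -0.43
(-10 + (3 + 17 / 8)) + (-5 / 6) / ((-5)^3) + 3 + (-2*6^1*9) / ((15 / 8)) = -35681 / 600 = -59.47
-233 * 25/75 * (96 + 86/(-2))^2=-654497/3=-218165.67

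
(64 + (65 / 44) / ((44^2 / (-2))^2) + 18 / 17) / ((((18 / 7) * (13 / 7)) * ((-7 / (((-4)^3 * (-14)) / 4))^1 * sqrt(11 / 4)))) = -2234367515009 * sqrt(11) / 28189078632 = -262.89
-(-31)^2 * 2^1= -1922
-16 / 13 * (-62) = 992 / 13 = 76.31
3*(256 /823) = 768 /823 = 0.93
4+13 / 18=85 / 18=4.72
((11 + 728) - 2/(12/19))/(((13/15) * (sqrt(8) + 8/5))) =191.72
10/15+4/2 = 8/3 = 2.67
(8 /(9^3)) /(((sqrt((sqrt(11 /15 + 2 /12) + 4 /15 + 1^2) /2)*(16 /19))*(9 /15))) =95*sqrt(15) /(2187*sqrt(9*sqrt(10) + 38)) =0.02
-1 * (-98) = 98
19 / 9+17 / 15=146 / 45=3.24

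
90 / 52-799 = -20729 / 26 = -797.27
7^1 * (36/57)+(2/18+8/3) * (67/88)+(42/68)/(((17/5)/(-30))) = 1.09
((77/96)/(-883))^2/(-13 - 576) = -5929/4232326542336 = -0.00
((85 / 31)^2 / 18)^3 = 377149515625 / 5175921467592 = 0.07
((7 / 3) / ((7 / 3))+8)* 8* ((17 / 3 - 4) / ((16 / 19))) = 285 / 2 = 142.50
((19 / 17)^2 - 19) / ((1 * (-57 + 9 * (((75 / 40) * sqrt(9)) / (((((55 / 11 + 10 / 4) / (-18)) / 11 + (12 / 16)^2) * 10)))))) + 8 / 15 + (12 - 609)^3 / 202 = -504082809359279 / 478553655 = -1053346.48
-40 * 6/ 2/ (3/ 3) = -120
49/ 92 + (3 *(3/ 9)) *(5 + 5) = 10.53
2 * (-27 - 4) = -62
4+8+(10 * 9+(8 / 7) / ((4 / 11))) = 736 / 7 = 105.14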